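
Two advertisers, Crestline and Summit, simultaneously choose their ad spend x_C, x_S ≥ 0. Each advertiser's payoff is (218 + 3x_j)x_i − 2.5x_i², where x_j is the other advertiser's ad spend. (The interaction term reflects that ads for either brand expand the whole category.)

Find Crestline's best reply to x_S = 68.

Crestline's payoff is (218 + 3x_S)x_C − 2.5x_C².
∂π/∂x_C = 218 + 3x_S − 5x_C = 0, so x_C = 43.6 + 0.6x_S.
At x_S = 68: x_C = 43.6 + 0.6·68 = 84.4.

84.4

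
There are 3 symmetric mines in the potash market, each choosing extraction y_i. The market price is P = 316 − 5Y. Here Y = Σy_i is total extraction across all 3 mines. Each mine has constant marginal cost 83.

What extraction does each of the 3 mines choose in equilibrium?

A representative mine's profit is π_i = y_i(316 − 5Y) − 83y_i, with Y = y_i + Σ_{j≠i} y_j.
First-order condition: 233 − 10y_i − 5Σ_{j≠i} y_j = 0.
With identical mines, set every y_j = y: then 233 − 10y − 10y = 0, i.e. y = 233/20 = 11.65.

11.65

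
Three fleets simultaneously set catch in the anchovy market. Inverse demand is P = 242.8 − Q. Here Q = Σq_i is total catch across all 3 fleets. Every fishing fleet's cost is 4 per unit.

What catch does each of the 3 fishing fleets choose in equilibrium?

A representative fishing fleet's profit is π_i = q_i(242.8 − Q) − 4q_i, with Q = q_i + Σ_{j≠i} q_j.
First-order condition: 238.8 − 2q_i − Σ_{j≠i} q_j = 0.
With identical fishing fleets, set every q_j = q: then 238.8 − 2q − 2q = 0, i.e. q = 238.8/4 = 59.7.

59.7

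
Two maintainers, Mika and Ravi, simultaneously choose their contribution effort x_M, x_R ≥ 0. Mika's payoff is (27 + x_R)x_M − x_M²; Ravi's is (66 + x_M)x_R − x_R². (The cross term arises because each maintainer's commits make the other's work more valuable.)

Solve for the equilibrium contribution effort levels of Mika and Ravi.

Expanding Mika's payoff: 27x_M + x_Rx_M − x_M².
∂π/∂x_M = 27 + x_R − 2x_M = 0, so x_M = 13.5 + 0.5x_R.
Likewise for Ravi: x_R = 33 + 0.5x_M.
Substituting the second reaction function into the first: x_M = 13.5 + 0.5(33 + 0.5x_M), which gives 0.75x_M = 30 ⇒ x_M = 40.
Then x_R = 33 + 0.5·40 = 53.

40, 53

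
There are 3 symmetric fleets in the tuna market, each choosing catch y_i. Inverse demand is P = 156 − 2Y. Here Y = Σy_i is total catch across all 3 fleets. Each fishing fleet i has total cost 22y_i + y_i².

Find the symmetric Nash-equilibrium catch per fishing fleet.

A representative fishing fleet's profit is π_i = y_i(156 − 2Y) − 22y_i − y_i², with Y = y_i + Σ_{j≠i} y_j.
First-order condition: 134 − 6y_i − 2Σ_{j≠i} y_j = 0.
With identical fishing fleets, set every y_j = y: then 134 − 6y − 4y = 0, i.e. y = 134/10 = 13.4.

13.4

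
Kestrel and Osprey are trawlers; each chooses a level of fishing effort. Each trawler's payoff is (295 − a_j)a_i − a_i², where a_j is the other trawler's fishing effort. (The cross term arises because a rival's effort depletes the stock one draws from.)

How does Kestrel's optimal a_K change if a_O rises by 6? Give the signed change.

Kestrel's payoff is (295 − a_O)a_K − a_K².
∂π/∂a_K = 295 − a_O − 2a_K = 0, so a_K = 147.5 − 0.5a_O.
The reaction-function slope is −0.5, so a 6-unit rise in a_O moves a_K by −0.5 × 6 = −3. Kestrel's best response falls — the actions are strategic substitutes.

-3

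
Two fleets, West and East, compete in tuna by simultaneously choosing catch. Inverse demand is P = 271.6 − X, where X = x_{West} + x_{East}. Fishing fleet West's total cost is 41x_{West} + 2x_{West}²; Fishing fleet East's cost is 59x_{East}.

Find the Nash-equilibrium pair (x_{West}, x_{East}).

Fishing fleet West's profit: π = x_{West}(271.6 − (x_{West} + x_{East})) − 41x_{West} − 2x_{West}².
∂π/∂x_{West} = 230.6 − 6x_{West} − x_{East} = 0, so x_{West} = 1153/30 − (1/6)x_{East}.
For East: ∂π/∂x_{East} = 212.6 − 2x_{East} − x_{West} = 0 ⇒ x_{East} = 106.3 − 0.5x_{West}.
Plugging x_{East} into West's best response: x_{West} = 1153/30 − (1/6)(106.3 − 0.5x_{West}) ⇒ (11/12)x_{West} = 1243/60, so x_{West} = 22.6.
Then x_{East} = 106.3 − 0.5·22.6 = 95.

22.6, 95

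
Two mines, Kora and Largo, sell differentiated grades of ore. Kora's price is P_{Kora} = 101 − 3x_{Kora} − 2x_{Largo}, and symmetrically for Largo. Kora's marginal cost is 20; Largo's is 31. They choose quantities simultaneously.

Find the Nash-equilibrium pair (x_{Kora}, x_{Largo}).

10.8125, 8.0625

Mine Kora's profit: π = x_{Kora}(101 − 3x_{Kora} − 2x_{Largo}) − 20x_{Kora}.
∂π/∂x_{Kora} = 81 − 6x_{Kora} − 2x_{Largo} = 0 ⇒ x_{Kora} = 13.5 − (1/3)x_{Largo}.
Similarly x_{Largo} = 35/3 − (1/3)x_{Kora}.
Substituting the second reaction function into the first: x_{Kora} = 13.5 − (1/3)(35/3 − (1/3)x_{Kora}), which gives (8/9)x_{Kora} = 173/18 ⇒ x_{Kora} = 10.8125.
Then x_{Largo} = 35/3 − (1/3)·10.8125 = 8.0625.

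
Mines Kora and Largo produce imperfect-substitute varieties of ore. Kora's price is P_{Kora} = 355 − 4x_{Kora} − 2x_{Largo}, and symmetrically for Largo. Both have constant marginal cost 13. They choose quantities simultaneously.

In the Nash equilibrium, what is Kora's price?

Mine Kora's profit: π = x_{Kora}(355 − 4x_{Kora} − 2x_{Largo}) − 13x_{Kora}.
∂π/∂x_{Kora} = 342 − 8x_{Kora} − 2x_{Largo} = 0 ⇒ x_{Kora} = 42.75 − 0.25x_{Largo}.
Setting x_{Kora} = x_{Largo} in the reaction function: x_{Kora} = 42.75 − 0.25x_{Kora}, so x_{Kora} = 42.75 / 1.25 = 34.2.
P_{Kora} = 355 − 4·34.2 − 2·34.2 = 149.8.

149.8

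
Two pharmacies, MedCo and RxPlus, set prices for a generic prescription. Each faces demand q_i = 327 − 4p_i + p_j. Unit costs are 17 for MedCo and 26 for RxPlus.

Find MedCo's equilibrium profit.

6400

MedCo's profit: π = (p_{MedCo} − 17)(327 − 4p_{MedCo} + p_{RxPlus}).
∂π/∂p_{MedCo} = 395 − 8p_{MedCo} + p_{RxPlus} = 0 ⇒ p_{MedCo} = 49.375 + 0.125p_{RxPlus}.
Similarly p_{RxPlus} = 53.875 + 0.125p_{MedCo}.
Plugging p_{RxPlus} into MedCo's best response: p_{MedCo} = 49.375 + 0.125(53.875 + 0.125p_{MedCo}) ⇒ (63/64)p_{MedCo} = 3591/64, so p_{MedCo} = 57.
Then p_{RxPlus} = 53.875 + 0.125·57 = 61.
q_{MedCo} = 327 − 4·57 + 61 = 160.
Profit = (57 − 17)·160 = 6400.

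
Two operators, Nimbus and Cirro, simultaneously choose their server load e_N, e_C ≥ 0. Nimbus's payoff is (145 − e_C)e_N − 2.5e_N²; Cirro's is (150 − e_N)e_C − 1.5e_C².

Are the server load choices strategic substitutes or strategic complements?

Expanding Nimbus's payoff: 145e_N − e_Ce_N − 2.5e_N².
∂π/∂e_N = 145 − e_C − 5e_N = 0, so e_N = 29 − 0.2e_C.
The best-response slope de_N/de_C = −0.2 < 0: the reaction function is downward-sloping, so the choices are strategic substitutes.

strategic substitutes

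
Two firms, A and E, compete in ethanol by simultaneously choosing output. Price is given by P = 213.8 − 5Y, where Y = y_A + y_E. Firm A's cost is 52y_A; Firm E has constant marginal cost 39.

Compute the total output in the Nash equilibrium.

22.44

Firm A's profit: π = y_A(213.8 − 5(y_A + y_E)) − 52y_A.
∂π/∂y_A = 161.8 − 10y_A − 5y_E = 0, so y_A = 16.18 − 0.5y_E.
By the same steps for E: y_E = 17.48 − 0.5y_A.
Plugging y_E into A's best response: y_A = 16.18 − 0.5(17.48 − 0.5y_A) ⇒ 0.75y_A = 7.44, so y_A = 9.92.
Then y_E = 17.48 − 0.5·9.92 = 12.52.
Total output: 9.92 + 12.52 = 22.44.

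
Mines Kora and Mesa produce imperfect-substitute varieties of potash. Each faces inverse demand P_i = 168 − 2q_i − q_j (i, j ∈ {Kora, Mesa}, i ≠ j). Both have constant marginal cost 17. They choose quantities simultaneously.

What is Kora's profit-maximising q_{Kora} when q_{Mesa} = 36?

Mine Kora's profit: π = q_{Kora}(168 − 2q_{Kora} − q_{Mesa}) − 17q_{Kora}.
∂π/∂q_{Kora} = 151 − 4q_{Kora} − q_{Mesa} = 0 ⇒ q_{Kora} = 37.75 − 0.25q_{Mesa}.
At q_{Mesa} = 36: q_{Kora} = 37.75 − 0.25·36 = 28.75.

28.75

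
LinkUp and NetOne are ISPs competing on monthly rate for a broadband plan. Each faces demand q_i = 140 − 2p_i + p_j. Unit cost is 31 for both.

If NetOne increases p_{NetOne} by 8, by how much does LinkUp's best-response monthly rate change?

LinkUp's profit: π = (p_{LinkUp} − 31)(140 − 2p_{LinkUp} + p_{NetOne}).
∂π/∂p_{LinkUp} = 202 − 4p_{LinkUp} + p_{NetOne} = 0 ⇒ p_{LinkUp} = 50.5 + 0.25p_{NetOne}.
The reaction-function slope is 0.25, so an 8-unit rise in p_{NetOne} moves p_{LinkUp} by 0.25 × 8 = 2. LinkUp's best response rises — the actions are strategic complements.

2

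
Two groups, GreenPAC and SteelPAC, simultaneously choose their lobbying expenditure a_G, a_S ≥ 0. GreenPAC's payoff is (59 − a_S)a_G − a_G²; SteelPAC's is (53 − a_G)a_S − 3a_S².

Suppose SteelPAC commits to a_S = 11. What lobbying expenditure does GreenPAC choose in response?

Expanding GreenPAC's payoff: 59a_G − a_Sa_G − a_G².
∂π/∂a_G = 59 − a_S − 2a_G = 0, so a_G = 29.5 − 0.5a_S.
At a_S = 11: a_G = 29.5 − 0.5·11 = 24.

24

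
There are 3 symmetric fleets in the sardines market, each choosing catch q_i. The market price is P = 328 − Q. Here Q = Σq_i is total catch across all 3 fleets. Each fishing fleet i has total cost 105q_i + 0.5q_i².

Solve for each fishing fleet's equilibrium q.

A representative fishing fleet's profit is π_i = q_i(328 − Q) − 105q_i − 0.5q_i², with Q = q_i + Σ_{j≠i} q_j.
First-order condition: 223 − 3q_i − Σ_{j≠i} q_j = 0.
Imposing symmetry (q_j = q for all j) turns Σ_{j≠i} q_j into 2q, so 223 = 5q and q = 44.6.

44.6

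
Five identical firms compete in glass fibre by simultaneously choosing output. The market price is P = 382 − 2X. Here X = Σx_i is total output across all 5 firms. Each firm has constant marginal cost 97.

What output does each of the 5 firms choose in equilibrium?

A representative firm's profit is π_i = x_i(382 − 2X) − 97x_i, with X = x_i + Σ_{j≠i} x_j.
First-order condition: 285 − 4x_i − 2Σ_{j≠i} x_j = 0.
Imposing symmetry (x_j = x for all j) turns Σ_{j≠i} x_j into 4x, so 285 = 12x and x = 23.75.

23.75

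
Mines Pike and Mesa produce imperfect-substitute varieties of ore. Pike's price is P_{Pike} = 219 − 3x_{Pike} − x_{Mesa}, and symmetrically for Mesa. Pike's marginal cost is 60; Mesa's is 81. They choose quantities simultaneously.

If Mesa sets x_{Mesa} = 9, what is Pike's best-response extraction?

25

Mine Pike's profit: π = x_{Pike}(219 − 3x_{Pike} − x_{Mesa}) − 60x_{Pike}.
∂π/∂x_{Pike} = 159 − 6x_{Pike} − x_{Mesa} = 0 ⇒ x_{Pike} = 26.5 − (1/6)x_{Mesa}.
At x_{Mesa} = 9: x_{Pike} = 26.5 − (1/6)·9 = 25.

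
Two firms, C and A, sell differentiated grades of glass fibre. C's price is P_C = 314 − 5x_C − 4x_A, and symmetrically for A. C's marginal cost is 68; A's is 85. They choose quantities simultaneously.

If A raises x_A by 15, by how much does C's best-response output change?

Firm C's profit: π = x_C(314 − 5x_C − 4x_A) − 68x_C.
∂π/∂x_C = 246 − 10x_C − 4x_A = 0 ⇒ x_C = 24.6 − 0.4x_A.
The reaction-function slope is −0.4, so a 15-unit rise in x_A moves x_C by −0.4 × 15 = −6. C's best response falls — the actions are strategic substitutes.

-6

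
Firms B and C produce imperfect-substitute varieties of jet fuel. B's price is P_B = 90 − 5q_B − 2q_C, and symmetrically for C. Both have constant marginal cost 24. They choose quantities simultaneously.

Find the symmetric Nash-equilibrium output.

5.5

Firm B's profit: π = q_B(90 − 5q_B − 2q_C) − 24q_B.
∂π/∂q_B = 66 − 10q_B − 2q_C = 0 ⇒ q_B = 6.6 − 0.2q_C.
Setting q_B = q_C in the reaction function: q_B = 6.6 − 0.2q_B, so q_B = 6.6 / 1.2 = 5.5.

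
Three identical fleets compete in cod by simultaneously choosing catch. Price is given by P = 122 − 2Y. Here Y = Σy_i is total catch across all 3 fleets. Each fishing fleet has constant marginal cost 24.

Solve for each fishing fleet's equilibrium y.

12.25

A representative fishing fleet's profit is π_i = y_i(122 − 2Y) − 24y_i, with Y = y_i + Σ_{j≠i} y_j.
First-order condition: 98 − 4y_i − 2Σ_{j≠i} y_j = 0.
With identical fishing fleets, set every y_j = y: then 98 − 4y − 4y = 0, i.e. y = 98/8 = 12.25.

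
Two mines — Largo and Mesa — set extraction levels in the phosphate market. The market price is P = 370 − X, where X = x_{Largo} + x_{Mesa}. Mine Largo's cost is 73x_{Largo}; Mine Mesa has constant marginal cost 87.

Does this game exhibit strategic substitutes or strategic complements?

Mine Largo's profit: π = x_{Largo}(370 − (x_{Largo} + x_{Mesa})) − 73x_{Largo}.
∂π/∂x_{Largo} = 297 − 2x_{Largo} − x_{Mesa} = 0, so x_{Largo} = 148.5 − 0.5x_{Mesa}.
The best-response slope dx_{Largo}/dx_{Mesa} = −0.5 < 0: the reaction function is downward-sloping, so the choices are strategic substitutes.

strategic substitutes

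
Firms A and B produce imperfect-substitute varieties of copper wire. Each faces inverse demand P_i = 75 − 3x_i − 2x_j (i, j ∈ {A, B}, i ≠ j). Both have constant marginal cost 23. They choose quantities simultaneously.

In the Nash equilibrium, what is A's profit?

126.75

Firm A's profit: π = x_A(75 − 3x_A − 2x_B) − 23x_A.
∂π/∂x_A = 52 − 6x_A − 2x_B = 0 ⇒ x_A = 26/3 − (1/3)x_B.
Setting x_A = x_B in the reaction function: x_A = 26/3 − (1/3)x_A, so x_A = (26/3) / (4/3) = 6.5.
P_A = 75 − 3·6.5 − 2·6.5 = 42.5.
Profit = (42.5 − 23)·6.5 = 126.75.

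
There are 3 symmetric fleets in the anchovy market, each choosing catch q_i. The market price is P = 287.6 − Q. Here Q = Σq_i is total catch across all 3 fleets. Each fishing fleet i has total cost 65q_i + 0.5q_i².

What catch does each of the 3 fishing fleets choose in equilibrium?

44.52

A representative fishing fleet's profit is π_i = q_i(287.6 − Q) − 65q_i − 0.5q_i², with Q = q_i + Σ_{j≠i} q_j.
First-order condition: 222.6 − 3q_i − Σ_{j≠i} q_j = 0.
Imposing symmetry (q_j = q for all j) turns Σ_{j≠i} q_j into 2q, so 222.6 = 5q and q = 44.52.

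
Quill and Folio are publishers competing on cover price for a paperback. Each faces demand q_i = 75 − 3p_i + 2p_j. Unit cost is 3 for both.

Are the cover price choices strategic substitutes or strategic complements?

strategic complements

Quill's profit: π = (p_{Quill} − 3)(75 − 3p_{Quill} + 2p_{Folio}).
∂π/∂p_{Quill} = 84 − 6p_{Quill} + 2p_{Folio} = 0 ⇒ p_{Quill} = 14 + (1/3)p_{Folio}.
The best-response slope dp_{Quill}/dp_{Folio} = 1/3 > 0: the reaction function is upward-sloping, so the choices are strategic complements.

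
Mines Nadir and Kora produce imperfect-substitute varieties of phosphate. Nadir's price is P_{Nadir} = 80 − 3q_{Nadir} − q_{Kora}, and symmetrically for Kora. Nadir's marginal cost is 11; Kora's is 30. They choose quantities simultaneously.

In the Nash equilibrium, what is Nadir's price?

Mine Nadir's profit: π = q_{Nadir}(80 − 3q_{Nadir} − q_{Kora}) − 11q_{Nadir}.
∂π/∂q_{Nadir} = 69 − 6q_{Nadir} − q_{Kora} = 0 ⇒ q_{Nadir} = 11.5 − (1/6)q_{Kora}.
Similarly q_{Kora} = 25/3 − (1/6)q_{Nadir}.
Solving the two reaction functions simultaneously: (1 − (−1/6)(−1/6))q_{Nadir} = 11.5 − (1/6)·(25/3), so (35/36)q_{Nadir} = 91/9 and q_{Nadir} = 10.4.
Then q_{Kora} = 25/3 − (1/6)·10.4 = 6.6.
P_{Nadir} = 80 − 3·10.4 − 6.6 = 42.2.

42.2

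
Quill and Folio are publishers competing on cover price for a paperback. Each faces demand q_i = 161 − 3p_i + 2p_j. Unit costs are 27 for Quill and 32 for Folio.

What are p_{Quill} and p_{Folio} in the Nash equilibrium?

61.4375, 63.3125

Quill's profit: π = (p_{Quill} − 27)(161 − 3p_{Quill} + 2p_{Folio}).
∂π/∂p_{Quill} = 242 − 6p_{Quill} + 2p_{Folio} = 0 ⇒ p_{Quill} = 121/3 + (1/3)p_{Folio}.
Similarly p_{Folio} = 257/6 + (1/3)p_{Quill}.
Plugging p_{Folio} into Quill's best response: p_{Quill} = 121/3 + (1/3)(257/6 + (1/3)p_{Quill}) ⇒ (8/9)p_{Quill} = 983/18, so p_{Quill} = 61.4375.
Then p_{Folio} = 257/6 + (1/3)·61.4375 = 63.3125.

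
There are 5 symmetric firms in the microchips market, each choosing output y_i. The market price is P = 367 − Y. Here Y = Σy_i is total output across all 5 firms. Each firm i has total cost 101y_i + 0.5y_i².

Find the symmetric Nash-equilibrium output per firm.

A representative firm's profit is π_i = y_i(367 − Y) − 101y_i − 0.5y_i², with Y = y_i + Σ_{j≠i} y_j.
First-order condition: 266 − 3y_i − Σ_{j≠i} y_j = 0.
In a symmetric equilibrium every firm chooses the same y, so Σ_{j≠i} y_j = 4y. The condition becomes 266 − 7y = 0, giving y = 266/7 = 38.

38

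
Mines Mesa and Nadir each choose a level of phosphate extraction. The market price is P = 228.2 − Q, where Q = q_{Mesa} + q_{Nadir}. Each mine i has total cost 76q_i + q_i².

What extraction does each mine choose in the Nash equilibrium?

Mine Mesa's profit: π = q_{Mesa}(228.2 − (q_{Mesa} + q_{Nadir})) − 76q_{Mesa} − q_{Mesa}².
∂π/∂q_{Mesa} = 152.2 − 4q_{Mesa} − q_{Nadir} = 0, so q_{Mesa} = 38.05 − 0.25q_{Nadir}.
Setting q_{Mesa} = q_{Nadir} in the reaction function: q_{Mesa} = 38.05 − 0.25q_{Mesa}, so q_{Mesa} = 38.05 / 1.25 = 30.44.

30.44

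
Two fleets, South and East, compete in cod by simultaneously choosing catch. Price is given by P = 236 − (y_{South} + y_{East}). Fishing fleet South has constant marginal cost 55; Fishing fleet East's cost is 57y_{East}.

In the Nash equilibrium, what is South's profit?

3721

Fishing fleet South's profit: π = y_{South}(236 − (y_{South} + y_{East})) − 55y_{South}.
∂π/∂y_{South} = 181 − 2y_{South} − y_{East} = 0, so y_{South} = 90.5 − 0.5y_{East}.
By the same steps for East: y_{East} = 89.5 − 0.5y_{South}.
Solving the two reaction functions simultaneously: (1 − (−0.5)(−0.5))y_{South} = 90.5 − 0.5·89.5, so 0.75y_{South} = 45.75 and y_{South} = 61.
Then y_{East} = 89.5 − 0.5·61 = 59.
Price P = 236 − 120 = 116.
South's profit: (116 − 55)·61 = 3721.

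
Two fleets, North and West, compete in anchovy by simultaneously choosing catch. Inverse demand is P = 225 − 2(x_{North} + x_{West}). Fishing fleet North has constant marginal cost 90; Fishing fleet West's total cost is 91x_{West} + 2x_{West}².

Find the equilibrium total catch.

38.5

Fishing fleet North's profit: π = x_{North}(225 − 2(x_{North} + x_{West})) − 90x_{North}.
∂π/∂x_{North} = 135 − 4x_{North} − 2x_{West} = 0, so x_{North} = 33.75 − 0.5x_{West}.
For West: ∂π/∂x_{West} = 134 − 8x_{West} − 2x_{North} = 0 ⇒ x_{West} = 16.75 − 0.25x_{North}.
Substituting the second reaction function into the first: x_{North} = 33.75 − 0.5(16.75 − 0.25x_{North}), which gives 0.875x_{North} = 25.375 ⇒ x_{North} = 29.
Then x_{West} = 16.75 − 0.25·29 = 9.5.
Total catch: 29 + 9.5 = 38.5.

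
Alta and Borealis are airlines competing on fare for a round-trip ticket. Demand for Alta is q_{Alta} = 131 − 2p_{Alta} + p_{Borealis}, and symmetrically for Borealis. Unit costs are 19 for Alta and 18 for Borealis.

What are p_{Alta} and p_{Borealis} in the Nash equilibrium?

56.2, 55.8

Alta's profit: π = (p_{Alta} − 19)(131 − 2p_{Alta} + p_{Borealis}).
∂π/∂p_{Alta} = 169 − 4p_{Alta} + p_{Borealis} = 0 ⇒ p_{Alta} = 42.25 + 0.25p_{Borealis}.
Similarly p_{Borealis} = 41.75 + 0.25p_{Alta}.
Plugging p_{Borealis} into Alta's best response: p_{Alta} = 42.25 + 0.25(41.75 + 0.25p_{Alta}) ⇒ 0.9375p_{Alta} = 52.6875, so p_{Alta} = 56.2.
Then p_{Borealis} = 41.75 + 0.25·56.2 = 55.8.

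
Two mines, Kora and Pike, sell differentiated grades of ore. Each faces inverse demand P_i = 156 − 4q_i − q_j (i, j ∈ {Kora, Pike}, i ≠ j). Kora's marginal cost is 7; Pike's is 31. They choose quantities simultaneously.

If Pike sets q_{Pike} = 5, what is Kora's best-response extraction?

18

Mine Kora's profit: π = q_{Kora}(156 − 4q_{Kora} − q_{Pike}) − 7q_{Kora}.
∂π/∂q_{Kora} = 149 − 8q_{Kora} − q_{Pike} = 0 ⇒ q_{Kora} = 18.625 − 0.125q_{Pike}.
At q_{Pike} = 5: q_{Kora} = 18.625 − 0.125·5 = 18.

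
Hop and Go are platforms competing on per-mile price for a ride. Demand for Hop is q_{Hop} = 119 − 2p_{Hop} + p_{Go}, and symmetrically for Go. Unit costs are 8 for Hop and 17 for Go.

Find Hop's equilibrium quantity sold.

76.4

Hop's profit: π = (p_{Hop} − 8)(119 − 2p_{Hop} + p_{Go}).
∂π/∂p_{Hop} = 135 − 4p_{Hop} + p_{Go} = 0 ⇒ p_{Hop} = 33.75 + 0.25p_{Go}.
Similarly p_{Go} = 38.25 + 0.25p_{Hop}.
Substituting the second reaction function into the first: p_{Hop} = 33.75 + 0.25(38.25 + 0.25p_{Hop}), which gives 0.9375p_{Hop} = 43.3125 ⇒ p_{Hop} = 46.2.
Then p_{Go} = 38.25 + 0.25·46.2 = 49.8.
q_{Hop} = 119 − 2·46.2 + 49.8 = 76.4.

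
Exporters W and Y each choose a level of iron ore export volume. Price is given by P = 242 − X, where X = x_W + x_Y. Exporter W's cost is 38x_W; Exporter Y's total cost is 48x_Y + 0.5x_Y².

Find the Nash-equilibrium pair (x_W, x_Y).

83.6, 36.8

Exporter W's profit: π = x_W(242 − (x_W + x_Y)) − 38x_W.
∂π/∂x_W = 204 − 2x_W − x_Y = 0, so x_W = 102 − 0.5x_Y.
For Y: ∂π/∂x_Y = 194 − 3x_Y − x_W = 0 ⇒ x_Y = 194/3 − (1/3)x_W.
Substituting the second reaction function into the first: x_W = 102 − 0.5(194/3 − (1/3)x_W), which gives (5/6)x_W = 209/3 ⇒ x_W = 83.6.
Then x_Y = 194/3 − (1/3)·83.6 = 36.8.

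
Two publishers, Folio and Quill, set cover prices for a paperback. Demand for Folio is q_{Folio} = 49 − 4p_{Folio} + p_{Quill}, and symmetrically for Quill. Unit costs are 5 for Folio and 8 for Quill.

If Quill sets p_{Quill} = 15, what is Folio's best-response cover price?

Folio's profit: π = (p_{Folio} − 5)(49 − 4p_{Folio} + p_{Quill}).
∂π/∂p_{Folio} = 69 − 8p_{Folio} + p_{Quill} = 0 ⇒ p_{Folio} = 8.625 + 0.125p_{Quill}.
At p_{Quill} = 15: p_{Folio} = 8.625 + 0.125·15 = 10.5.

10.5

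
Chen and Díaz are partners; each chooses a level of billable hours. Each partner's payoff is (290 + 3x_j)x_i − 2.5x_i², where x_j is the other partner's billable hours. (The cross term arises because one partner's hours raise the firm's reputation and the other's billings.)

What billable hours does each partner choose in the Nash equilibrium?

Chen's payoff is (290 + 3x_D)x_C − 2.5x_C².
∂π/∂x_C = 290 + 3x_D − 5x_C = 0, so x_C = 58 + 0.6x_D.
By symmetry x_D = x_C; substituting into the reaction function, 0.4x_C = 58 and x_C = 145.

145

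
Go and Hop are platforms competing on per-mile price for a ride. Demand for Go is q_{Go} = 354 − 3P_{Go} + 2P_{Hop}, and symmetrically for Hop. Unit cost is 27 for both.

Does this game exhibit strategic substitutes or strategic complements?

strategic complements

Go's profit: π = (P_{Go} − 27)(354 − 3P_{Go} + 2P_{Hop}).
∂π/∂P_{Go} = 435 − 6P_{Go} + 2P_{Hop} = 0 ⇒ P_{Go} = 72.5 + (1/3)P_{Hop}.
The best-response slope dP_{Go}/dP_{Hop} = 1/3 > 0: the reaction function is upward-sloping, so the choices are strategic complements.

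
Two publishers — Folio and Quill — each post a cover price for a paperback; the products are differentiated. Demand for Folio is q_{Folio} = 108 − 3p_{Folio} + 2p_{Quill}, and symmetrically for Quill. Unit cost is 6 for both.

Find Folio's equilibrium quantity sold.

76.5

Folio's profit: π = (p_{Folio} − 6)(108 − 3p_{Folio} + 2p_{Quill}).
∂π/∂p_{Folio} = 126 − 6p_{Folio} + 2p_{Quill} = 0 ⇒ p_{Folio} = 21 + (1/3)p_{Quill}.
By symmetry p_{Quill} = p_{Folio}; substituting into the reaction function, (2/3)p_{Folio} = 21 and p_{Folio} = 31.5.
q_{Folio} = 108 − 3·31.5 + 2·31.5 = 76.5.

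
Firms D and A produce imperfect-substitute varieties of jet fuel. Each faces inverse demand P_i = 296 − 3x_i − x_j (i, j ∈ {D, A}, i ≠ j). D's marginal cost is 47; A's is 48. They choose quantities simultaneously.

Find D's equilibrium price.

Firm D's profit: π = x_D(296 − 3x_D − x_A) − 47x_D.
∂π/∂x_D = 249 − 6x_D − x_A = 0 ⇒ x_D = 41.5 − (1/6)x_A.
Similarly x_A = 124/3 − (1/6)x_D.
Substituting the second reaction function into the first: x_D = 41.5 − (1/6)(124/3 − (1/6)x_D), which gives (35/36)x_D = 623/18 ⇒ x_D = 35.6.
Then x_A = 124/3 − (1/6)·35.6 = 35.4.
P_D = 296 − 3·35.6 − 35.4 = 153.8.

153.8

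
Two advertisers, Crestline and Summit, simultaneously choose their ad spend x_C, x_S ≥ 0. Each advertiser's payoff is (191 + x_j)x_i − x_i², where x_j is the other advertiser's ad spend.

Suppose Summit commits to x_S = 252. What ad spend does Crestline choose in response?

221.5

Crestline's payoff is (191 + x_S)x_C − x_C².
∂π/∂x_C = 191 + x_S − 2x_C = 0, so x_C = 95.5 + 0.5x_S.
At x_S = 252: x_C = 95.5 + 0.5·252 = 221.5.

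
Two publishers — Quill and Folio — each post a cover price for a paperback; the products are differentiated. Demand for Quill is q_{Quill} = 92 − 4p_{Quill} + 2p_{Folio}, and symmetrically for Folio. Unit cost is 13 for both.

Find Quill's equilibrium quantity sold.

44

Quill's profit: π = (p_{Quill} − 13)(92 − 4p_{Quill} + 2p_{Folio}).
∂π/∂p_{Quill} = 144 − 8p_{Quill} + 2p_{Folio} = 0 ⇒ p_{Quill} = 18 + 0.25p_{Folio}.
By symmetry p_{Folio} = p_{Quill}; substituting into the reaction function, 0.75p_{Quill} = 18 and p_{Quill} = 24.
q_{Quill} = 92 − 4·24 + 2·24 = 44.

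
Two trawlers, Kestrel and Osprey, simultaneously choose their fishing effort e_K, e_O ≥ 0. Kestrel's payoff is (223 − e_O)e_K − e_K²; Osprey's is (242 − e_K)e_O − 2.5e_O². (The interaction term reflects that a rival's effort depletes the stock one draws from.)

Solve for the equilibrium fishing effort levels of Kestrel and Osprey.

Expanding Kestrel's payoff: 223e_K − e_Oe_K − e_K².
∂π/∂e_K = 223 − e_O − 2e_K = 0, so e_K = 111.5 − 0.5e_O.
Likewise for Osprey: e_O = 48.4 − 0.2e_K.
Solving the two reaction functions simultaneously: (1 − (−0.5)(−0.2))e_K = 111.5 − 0.5·48.4, so 0.9e_K = 87.3 and e_K = 97.
Then e_O = 48.4 − 0.2·97 = 29.

97, 29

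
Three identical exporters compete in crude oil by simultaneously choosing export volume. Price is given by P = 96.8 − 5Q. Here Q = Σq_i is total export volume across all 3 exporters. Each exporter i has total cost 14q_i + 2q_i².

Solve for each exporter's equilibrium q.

3.45

A representative exporter's profit is π_i = q_i(96.8 − 5Q) − 14q_i − 2q_i², with Q = q_i + Σ_{j≠i} q_j.
First-order condition: 82.8 − 14q_i − 5Σ_{j≠i} q_j = 0.
Imposing symmetry (q_j = q for all j) turns Σ_{j≠i} q_j into 2q, so 82.8 = 24q and q = 3.45.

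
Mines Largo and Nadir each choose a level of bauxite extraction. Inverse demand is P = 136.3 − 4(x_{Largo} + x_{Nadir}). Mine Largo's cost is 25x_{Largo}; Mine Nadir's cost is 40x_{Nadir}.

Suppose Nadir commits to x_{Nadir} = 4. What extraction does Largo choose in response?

Mine Largo's profit: π = x_{Largo}(136.3 − 4(x_{Largo} + x_{Nadir})) − 25x_{Largo}.
∂π/∂x_{Largo} = 111.3 − 8x_{Largo} − 4x_{Nadir} = 0, so x_{Largo} = 13.9125 − 0.5x_{Nadir}.
At x_{Nadir} = 4: x_{Largo} = 13.9125 − 0.5·4 = 11.9125.

11.9125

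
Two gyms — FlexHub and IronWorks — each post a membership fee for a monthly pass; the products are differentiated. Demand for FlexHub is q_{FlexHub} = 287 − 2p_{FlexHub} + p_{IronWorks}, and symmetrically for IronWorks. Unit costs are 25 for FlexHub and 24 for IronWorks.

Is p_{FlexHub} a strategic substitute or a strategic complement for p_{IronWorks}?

FlexHub's profit: π = (p_{FlexHub} − 25)(287 − 2p_{FlexHub} + p_{IronWorks}).
∂π/∂p_{FlexHub} = 337 − 4p_{FlexHub} + p_{IronWorks} = 0 ⇒ p_{FlexHub} = 84.25 + 0.25p_{IronWorks}.
The best-response slope dp_{FlexHub}/dp_{IronWorks} = 0.25 > 0: the reaction function is upward-sloping, so the choices are strategic complements.

strategic complements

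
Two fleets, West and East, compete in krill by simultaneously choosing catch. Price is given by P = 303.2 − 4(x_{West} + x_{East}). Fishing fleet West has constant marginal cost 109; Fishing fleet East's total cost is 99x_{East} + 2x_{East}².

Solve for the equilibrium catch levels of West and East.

Fishing fleet West's profit: π = x_{West}(303.2 − 4(x_{West} + x_{East})) − 109x_{West}.
∂π/∂x_{West} = 194.2 − 8x_{West} − 4x_{East} = 0, so x_{West} = 24.275 − 0.5x_{East}.
For East: ∂π/∂x_{East} = 204.2 − 12x_{East} − 4x_{West} = 0 ⇒ x_{East} = 1021/60 − (1/3)x_{West}.
Substituting the second reaction function into the first: x_{West} = 24.275 − 0.5(1021/60 − (1/3)x_{West}), which gives (5/6)x_{West} = 473/30 ⇒ x_{West} = 18.92.
Then x_{East} = 1021/60 − (1/3)·18.92 = 10.71.

18.92, 10.71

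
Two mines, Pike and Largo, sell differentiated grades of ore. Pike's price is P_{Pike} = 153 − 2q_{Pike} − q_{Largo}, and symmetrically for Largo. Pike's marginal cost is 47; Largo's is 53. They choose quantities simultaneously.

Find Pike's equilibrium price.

90.2

Mine Pike's profit: π = q_{Pike}(153 − 2q_{Pike} − q_{Largo}) − 47q_{Pike}.
∂π/∂q_{Pike} = 106 − 4q_{Pike} − q_{Largo} = 0 ⇒ q_{Pike} = 26.5 − 0.25q_{Largo}.
Similarly q_{Largo} = 25 − 0.25q_{Pike}.
Solving the two reaction functions simultaneously: (1 − (−0.25)(−0.25))q_{Pike} = 26.5 − 0.25·25, so 0.9375q_{Pike} = 20.25 and q_{Pike} = 21.6.
Then q_{Largo} = 25 − 0.25·21.6 = 19.6.
P_{Pike} = 153 − 2·21.6 − 19.6 = 90.2.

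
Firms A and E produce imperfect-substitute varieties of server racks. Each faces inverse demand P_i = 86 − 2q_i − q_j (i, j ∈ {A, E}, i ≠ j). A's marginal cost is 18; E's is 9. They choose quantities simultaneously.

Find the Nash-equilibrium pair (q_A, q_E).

13, 16

Firm A's profit: π = q_A(86 − 2q_A − q_E) − 18q_A.
∂π/∂q_A = 68 − 4q_A − q_E = 0 ⇒ q_A = 17 − 0.25q_E.
Similarly q_E = 19.25 − 0.25q_A.
Substituting the second reaction function into the first: q_A = 17 − 0.25(19.25 − 0.25q_A), which gives 0.9375q_A = 12.1875 ⇒ q_A = 13.
Then q_E = 19.25 − 0.25·13 = 16.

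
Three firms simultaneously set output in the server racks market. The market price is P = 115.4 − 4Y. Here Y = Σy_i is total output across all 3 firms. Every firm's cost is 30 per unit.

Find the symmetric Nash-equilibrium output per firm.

A representative firm's profit is π_i = y_i(115.4 − 4Y) − 30y_i, with Y = y_i + Σ_{j≠i} y_j.
First-order condition: 85.4 − 8y_i − 4Σ_{j≠i} y_j = 0.
In a symmetric equilibrium every firm chooses the same y, so Σ_{j≠i} y_j = 2y. The condition becomes 85.4 − 16y = 0, giving y = 85.4/16 = 5.3375.

5.3375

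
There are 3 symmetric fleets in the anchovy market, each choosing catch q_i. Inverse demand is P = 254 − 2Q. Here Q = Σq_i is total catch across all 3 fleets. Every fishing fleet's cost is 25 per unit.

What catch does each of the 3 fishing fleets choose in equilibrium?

A representative fishing fleet's profit is π_i = q_i(254 − 2Q) − 25q_i, with Q = q_i + Σ_{j≠i} q_j.
First-order condition: 229 − 4q_i − 2Σ_{j≠i} q_j = 0.
In a symmetric equilibrium every fishing fleet chooses the same q, so Σ_{j≠i} q_j = 2q. The condition becomes 229 − 8q = 0, giving q = 229/8 = 28.625.

28.625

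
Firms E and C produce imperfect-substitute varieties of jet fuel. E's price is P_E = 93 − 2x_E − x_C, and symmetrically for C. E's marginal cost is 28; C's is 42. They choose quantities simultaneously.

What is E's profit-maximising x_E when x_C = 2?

15.75

Firm E's profit: π = x_E(93 − 2x_E − x_C) − 28x_E.
∂π/∂x_E = 65 − 4x_E − x_C = 0 ⇒ x_E = 16.25 − 0.25x_C.
At x_C = 2: x_E = 16.25 − 0.25·2 = 15.75.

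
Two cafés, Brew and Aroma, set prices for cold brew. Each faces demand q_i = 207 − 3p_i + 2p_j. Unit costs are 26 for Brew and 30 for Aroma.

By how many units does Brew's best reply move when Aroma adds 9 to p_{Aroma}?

Brew's profit: π = (p_{Brew} − 26)(207 − 3p_{Brew} + 2p_{Aroma}).
∂π/∂p_{Brew} = 285 − 6p_{Brew} + 2p_{Aroma} = 0 ⇒ p_{Brew} = 47.5 + (1/3)p_{Aroma}.
The reaction-function slope is 1/3, so a 9-unit rise in p_{Aroma} moves p_{Brew} by 1/3 × 9 = 3. Brew's best response rises — the actions are strategic complements.

3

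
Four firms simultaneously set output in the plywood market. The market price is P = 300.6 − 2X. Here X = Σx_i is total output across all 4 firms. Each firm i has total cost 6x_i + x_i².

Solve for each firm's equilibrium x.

A representative firm's profit is π_i = x_i(300.6 − 2X) − 6x_i − x_i², with X = x_i + Σ_{j≠i} x_j.
First-order condition: 294.6 − 6x_i − 2Σ_{j≠i} x_j = 0.
With identical firms, set every x_j = x: then 294.6 − 6x − 6x = 0, i.e. x = 294.6/12 = 24.55.

24.55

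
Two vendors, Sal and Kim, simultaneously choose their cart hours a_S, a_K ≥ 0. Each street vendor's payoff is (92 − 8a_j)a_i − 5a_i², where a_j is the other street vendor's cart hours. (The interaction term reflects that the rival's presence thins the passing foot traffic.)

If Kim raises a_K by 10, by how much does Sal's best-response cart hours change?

Sal's payoff is (92 − 8a_K)a_S − 5a_S².
∂π/∂a_S = 92 − 8a_K − 10a_S = 0, so a_S = 9.2 − 0.8a_K.
The reaction-function slope is −0.8, so a 10-unit rise in a_K moves a_S by −0.8 × 10 = −8. Sal's best response falls — the actions are strategic substitutes.

-8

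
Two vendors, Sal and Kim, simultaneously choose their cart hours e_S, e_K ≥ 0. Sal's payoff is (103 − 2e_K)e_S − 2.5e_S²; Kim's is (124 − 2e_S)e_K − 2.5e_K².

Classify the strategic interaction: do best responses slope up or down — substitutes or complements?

strategic substitutes

Expanding Sal's payoff: 103e_S − 2e_Ke_S − 2.5e_S².
∂π/∂e_S = 103 − 2e_K − 5e_S = 0, so e_S = 20.6 − 0.4e_K.
The best-response slope de_S/de_K = −0.4 < 0: the reaction function is downward-sloping, so the choices are strategic substitutes.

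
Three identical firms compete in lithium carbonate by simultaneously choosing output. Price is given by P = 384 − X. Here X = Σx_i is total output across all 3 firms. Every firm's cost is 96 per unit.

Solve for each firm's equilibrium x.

A representative firm's profit is π_i = x_i(384 − X) − 96x_i, with X = x_i + Σ_{j≠i} x_j.
First-order condition: 288 − 2x_i − Σ_{j≠i} x_j = 0.
In a symmetric equilibrium every firm chooses the same x, so Σ_{j≠i} x_j = 2x. The condition becomes 288 − 4x = 0, giving x = 288/4 = 72.

72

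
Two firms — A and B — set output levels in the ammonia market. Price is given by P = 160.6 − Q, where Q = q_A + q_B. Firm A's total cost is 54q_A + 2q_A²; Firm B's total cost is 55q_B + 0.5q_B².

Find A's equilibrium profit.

Firm A's profit: π = q_A(160.6 − (q_A + q_B)) − 54q_A − 2q_A².
∂π/∂q_A = 106.6 − 6q_A − q_B = 0, so q_A = 533/30 − (1/6)q_B.
For B: ∂π/∂q_B = 105.6 − 3q_B − q_A = 0 ⇒ q_B = 35.2 − (1/3)q_A.
Substituting the second reaction function into the first: q_A = 533/30 − (1/6)(35.2 − (1/3)q_A), which gives (17/18)q_A = 11.9 ⇒ q_A = 12.6.
Then q_B = 35.2 − (1/3)·12.6 = 31.
Price P = 160.6 − 43.6 = 117.
A's profit: (117 − 54)·12.6 − 2(12.6)² = 476.28.

476.28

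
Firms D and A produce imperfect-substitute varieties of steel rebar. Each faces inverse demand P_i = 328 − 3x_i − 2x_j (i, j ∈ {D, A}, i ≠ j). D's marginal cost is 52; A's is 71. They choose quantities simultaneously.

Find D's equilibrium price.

Firm D's profit: π = x_D(328 − 3x_D − 2x_A) − 52x_D.
∂π/∂x_D = 276 − 6x_D − 2x_A = 0 ⇒ x_D = 46 − (1/3)x_A.
Similarly x_A = 257/6 − (1/3)x_D.
Substituting the second reaction function into the first: x_D = 46 − (1/3)(257/6 − (1/3)x_D), which gives (8/9)x_D = 571/18 ⇒ x_D = 35.6875.
Then x_A = 257/6 − (1/3)·35.6875 = 30.9375.
P_D = 328 − 3·35.6875 − 2·30.9375 = 159.0625.

159.0625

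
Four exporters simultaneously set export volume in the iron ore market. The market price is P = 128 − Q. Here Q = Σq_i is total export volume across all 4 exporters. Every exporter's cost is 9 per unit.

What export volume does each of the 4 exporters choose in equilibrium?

A representative exporter's profit is π_i = q_i(128 − Q) − 9q_i, with Q = q_i + Σ_{j≠i} q_j.
First-order condition: 119 − 2q_i − Σ_{j≠i} q_j = 0.
Imposing symmetry (q_j = q for all j) turns Σ_{j≠i} q_j into 3q, so 119 = 5q and q = 23.8.

23.8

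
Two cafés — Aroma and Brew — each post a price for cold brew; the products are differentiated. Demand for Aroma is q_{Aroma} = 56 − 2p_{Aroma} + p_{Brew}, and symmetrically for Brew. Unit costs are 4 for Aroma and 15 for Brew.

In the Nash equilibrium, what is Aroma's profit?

706.88

Aroma's profit: π = (p_{Aroma} − 4)(56 − 2p_{Aroma} + p_{Brew}).
∂π/∂p_{Aroma} = 64 − 4p_{Aroma} + p_{Brew} = 0 ⇒ p_{Aroma} = 16 + 0.25p_{Brew}.
Similarly p_{Brew} = 21.5 + 0.25p_{Aroma}.
Plugging p_{Brew} into Aroma's best response: p_{Aroma} = 16 + 0.25(21.5 + 0.25p_{Aroma}) ⇒ 0.9375p_{Aroma} = 21.375, so p_{Aroma} = 22.8.
Then p_{Brew} = 21.5 + 0.25·22.8 = 27.2.
q_{Aroma} = 56 − 2·22.8 + 27.2 = 37.6.
Profit = (22.8 − 4)·37.6 = 706.88.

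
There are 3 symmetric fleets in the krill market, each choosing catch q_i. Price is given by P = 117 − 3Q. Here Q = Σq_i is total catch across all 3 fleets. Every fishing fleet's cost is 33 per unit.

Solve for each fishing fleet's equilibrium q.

7

A representative fishing fleet's profit is π_i = q_i(117 − 3Q) − 33q_i, with Q = q_i + Σ_{j≠i} q_j.
First-order condition: 84 − 6q_i − 3Σ_{j≠i} q_j = 0.
In a symmetric equilibrium every fishing fleet chooses the same q, so Σ_{j≠i} q_j = 2q. The condition becomes 84 − 12q = 0, giving q = 84/12 = 7.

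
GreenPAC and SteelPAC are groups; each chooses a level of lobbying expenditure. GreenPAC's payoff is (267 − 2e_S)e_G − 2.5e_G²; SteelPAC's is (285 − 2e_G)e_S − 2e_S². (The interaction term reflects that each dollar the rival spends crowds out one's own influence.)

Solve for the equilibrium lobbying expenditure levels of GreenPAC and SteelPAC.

Expanding GreenPAC's payoff: 267e_G − 2e_Se_G − 2.5e_G².
∂π/∂e_G = 267 − 2e_S − 5e_G = 0, so e_G = 53.4 − 0.4e_S.
Likewise for SteelPAC: e_S = 71.25 − 0.5e_G.
Solving the two reaction functions simultaneously: (1 − (−0.4)(−0.5))e_G = 53.4 − 0.4·71.25, so 0.8e_G = 24.9 and e_G = 31.125.
Then e_S = 71.25 − 0.5·31.125 = 55.6875.

31.125, 55.6875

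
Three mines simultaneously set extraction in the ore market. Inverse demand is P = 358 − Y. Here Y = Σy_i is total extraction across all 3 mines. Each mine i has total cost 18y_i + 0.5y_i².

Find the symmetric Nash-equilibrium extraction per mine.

68

A representative mine's profit is π_i = y_i(358 − Y) − 18y_i − 0.5y_i², with Y = y_i + Σ_{j≠i} y_j.
First-order condition: 340 − 3y_i − Σ_{j≠i} y_j = 0.
In a symmetric equilibrium every mine chooses the same y, so Σ_{j≠i} y_j = 2y. The condition becomes 340 − 5y = 0, giving y = 340/5 = 68.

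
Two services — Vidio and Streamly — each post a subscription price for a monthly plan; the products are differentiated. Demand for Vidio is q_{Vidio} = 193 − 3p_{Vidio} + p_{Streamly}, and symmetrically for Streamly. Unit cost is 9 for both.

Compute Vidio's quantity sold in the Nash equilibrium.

Vidio's profit: π = (p_{Vidio} − 9)(193 − 3p_{Vidio} + p_{Streamly}).
∂π/∂p_{Vidio} = 220 − 6p_{Vidio} + p_{Streamly} = 0 ⇒ p_{Vidio} = 110/3 + (1/6)p_{Streamly}.
The game is symmetric, so in equilibrium p_{Streamly} = p_{Vidio}: the reaction function gives (5/6)p_{Vidio} = 110/3, hence p_{Vidio} = 44.
q_{Vidio} = 193 − 3·44 + 44 = 105.

105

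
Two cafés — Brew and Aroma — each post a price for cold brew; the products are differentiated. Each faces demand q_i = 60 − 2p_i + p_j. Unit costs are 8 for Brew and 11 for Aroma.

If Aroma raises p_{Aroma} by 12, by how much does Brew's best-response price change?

Brew's profit: π = (p_{Brew} − 8)(60 − 2p_{Brew} + p_{Aroma}).
∂π/∂p_{Brew} = 76 − 4p_{Brew} + p_{Aroma} = 0 ⇒ p_{Brew} = 19 + 0.25p_{Aroma}.
The reaction-function slope is 0.25, so a 12-unit rise in p_{Aroma} moves p_{Brew} by 0.25 × 12 = 3. Brew's best response rises — the actions are strategic complements.

3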